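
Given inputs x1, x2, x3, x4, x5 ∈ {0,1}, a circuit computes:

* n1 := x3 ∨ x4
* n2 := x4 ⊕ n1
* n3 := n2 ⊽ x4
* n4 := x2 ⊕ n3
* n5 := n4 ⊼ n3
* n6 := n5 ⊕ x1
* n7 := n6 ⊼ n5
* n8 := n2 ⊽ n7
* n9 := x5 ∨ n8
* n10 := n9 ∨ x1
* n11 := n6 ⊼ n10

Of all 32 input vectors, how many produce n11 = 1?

18

n11 = n6 ⊼ n10 must be 1, so at least one of n6, n10 is 0.
Enumerating the 32 input combinations, 18 give n11 = 1 and 14 give n11 = 0.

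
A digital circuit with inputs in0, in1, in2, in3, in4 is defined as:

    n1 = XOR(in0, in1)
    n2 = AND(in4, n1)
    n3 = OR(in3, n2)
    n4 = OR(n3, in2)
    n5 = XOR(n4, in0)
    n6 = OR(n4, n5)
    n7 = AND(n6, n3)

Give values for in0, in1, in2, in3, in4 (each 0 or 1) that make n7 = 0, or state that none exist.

n7 = AND(n6, n3) must be 0, so at least one of n6, n3 is 0.
Check with in0=0 in1=1 in2=1 in3=0 in4=0:
n1 = XOR(in0, in1) = XOR(0, 1) = 1
n2 = AND(in4, n1) = AND(0, 1) = 0
n3 = OR(in3, n2) = OR(0, 0) = 0
n4 = OR(n3, in2) = OR(0, 1) = 1
n5 = XOR(n4, in0) = XOR(1, 0) = 1
n6 = OR(n4, n5) = OR(1, 1) = 1
n7 = AND(n6, n3) = AND(1, 0) = 0
So n7 = 0 as required.

in0=0 in1=1 in2=1 in3=0 in4=0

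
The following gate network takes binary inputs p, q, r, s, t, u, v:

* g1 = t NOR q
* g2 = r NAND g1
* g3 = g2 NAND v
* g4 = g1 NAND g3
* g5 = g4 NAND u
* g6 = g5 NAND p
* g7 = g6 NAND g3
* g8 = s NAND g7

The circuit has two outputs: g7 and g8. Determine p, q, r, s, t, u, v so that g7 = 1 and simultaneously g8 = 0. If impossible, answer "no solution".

p=1 q=0 r=1 s=1 t=0 u=0 v=1

Check with p=1 q=0 r=1 s=1 t=0 u=0 v=1:
g1 = t NOR q = 0 NOR 0 = 1
g2 = r NAND g1 = 1 NAND 1 = 0
g3 = g2 NAND v = 0 NAND 1 = 1
g4 = g1 NAND g3 = 1 NAND 1 = 0
g5 = g4 NAND u = 0 NAND 0 = 1
g6 = g5 NAND p = 1 NAND 1 = 0
g7 = g6 NAND g3 = 0 NAND 1 = 1
g8 = s NAND g7 = 1 NAND 1 = 0
So g7 = 1 and g8 = 0.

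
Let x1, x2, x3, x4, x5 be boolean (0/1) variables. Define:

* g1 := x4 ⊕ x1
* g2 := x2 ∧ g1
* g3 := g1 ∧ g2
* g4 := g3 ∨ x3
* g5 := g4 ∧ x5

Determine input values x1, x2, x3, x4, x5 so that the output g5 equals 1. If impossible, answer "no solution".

x1=0, x2=0, x3=1, x4=1, x5=1

Check with x1=0, x2=0, x3=1, x4=1, x5=1:
g1 = x4 ⊕ x1 = 1 ⊕ 0 = 1
g2 = x2 ∧ g1 = 0 ∧ 1 = 0
g3 = g1 ∧ g2 = 1 ∧ 0 = 0
g4 = g3 ∨ x3 = 0 ∨ 1 = 1
g5 = g4 ∧ x5 = 1 ∧ 1 = 1
So g5 = 1 as required.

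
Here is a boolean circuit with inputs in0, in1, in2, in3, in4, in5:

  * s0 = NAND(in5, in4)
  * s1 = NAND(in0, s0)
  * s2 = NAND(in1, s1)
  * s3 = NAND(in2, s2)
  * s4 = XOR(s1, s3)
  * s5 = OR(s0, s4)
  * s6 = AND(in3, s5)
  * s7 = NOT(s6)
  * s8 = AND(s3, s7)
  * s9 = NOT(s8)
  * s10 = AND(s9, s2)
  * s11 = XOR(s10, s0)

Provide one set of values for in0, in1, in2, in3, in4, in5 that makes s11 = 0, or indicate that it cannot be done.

in0=0, in1=0, in2=0, in3=1, in4=0, in5=1

s11 = XOR(s10, s0) must be 0, so s10 and s0 are equal.
Check with in0=0, in1=0, in2=0, in3=1, in4=0, in5=1:
s0 = NAND(in5, in4) = NAND(1, 0) = 1
s1 = NAND(in0, s0) = NAND(0, 1) = 1
s2 = NAND(in1, s1) = NAND(0, 1) = 1
s3 = NAND(in2, s2) = NAND(0, 1) = 1
s4 = XOR(s1, s3) = XOR(1, 1) = 0
s5 = OR(s0, s4) = OR(1, 0) = 1
s6 = AND(in3, s5) = AND(1, 1) = 1
s7 = NOT(s6) = NOT 1 = 0
s8 = AND(s3, s7) = AND(1, 0) = 0
s9 = NOT(s8) = NOT 0 = 1
s10 = AND(s9, s2) = AND(1, 1) = 1
s11 = XOR(s10, s0) = XOR(1, 1) = 0
So s11 = 0 as required.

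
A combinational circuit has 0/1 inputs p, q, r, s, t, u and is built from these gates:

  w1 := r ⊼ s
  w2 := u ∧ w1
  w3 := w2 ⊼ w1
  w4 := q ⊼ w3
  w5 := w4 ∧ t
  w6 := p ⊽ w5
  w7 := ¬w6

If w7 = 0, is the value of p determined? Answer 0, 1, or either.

w7 = ¬w6 must be 0, so w6 = 1.
Every assignment with w7 = 0 has p = 0; there are 21 such assignment(s).

0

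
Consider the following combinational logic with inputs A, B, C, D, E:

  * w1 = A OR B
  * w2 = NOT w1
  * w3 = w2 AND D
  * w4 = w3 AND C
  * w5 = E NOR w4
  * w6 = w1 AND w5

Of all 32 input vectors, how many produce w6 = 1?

w6 = w1 AND w5 must be 1, so both w1 = 1 and w5 = 1.
w1 = A OR B must be 1, so at least one of A, B is 1.
Enumerating the 32 input combinations, 12 give w6 = 1 and 20 give w6 = 0.

12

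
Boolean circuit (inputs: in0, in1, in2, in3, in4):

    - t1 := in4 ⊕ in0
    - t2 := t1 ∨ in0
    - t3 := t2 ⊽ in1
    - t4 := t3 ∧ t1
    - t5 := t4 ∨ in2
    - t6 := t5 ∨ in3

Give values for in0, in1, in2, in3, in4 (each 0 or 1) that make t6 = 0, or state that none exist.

in0=0, in1=1, in2=0, in3=0, in4=1

t6 = t5 ∨ in3 must be 0, so both t5 = 0 and in3 = 0.
t5 = t4 ∨ in2 must be 0, so both t4 = 0 and in2 = 0.
t4 = t3 ∧ t1 must be 0, so at least one of t3, t1 is 0.
Check with in0=0, in1=1, in2=0, in3=0, in4=1:
t1 = in4 ⊕ in0 = 1 ⊕ 0 = 1
t2 = t1 ∨ in0 = 1 ∨ 0 = 1
t3 = t2 ⊽ in1 = 1 ⊽ 1 = 0
t4 = t3 ∧ t1 = 0 ∧ 1 = 0
t5 = t4 ∨ in2 = 0 ∨ 0 = 0
t6 = t5 ∨ in3 = 0 ∨ 0 = 0
So t6 = 0 as required.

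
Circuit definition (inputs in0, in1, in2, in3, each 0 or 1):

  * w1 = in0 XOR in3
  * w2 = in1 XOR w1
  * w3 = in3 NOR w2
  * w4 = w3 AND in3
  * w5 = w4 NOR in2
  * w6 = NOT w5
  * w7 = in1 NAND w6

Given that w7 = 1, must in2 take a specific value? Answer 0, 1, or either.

either

Both values of in2 occur among assignments with w7 = 1:
  in2=0: in0=0, in1=0, in2=0, in3=0
  in2=1: in0=0, in1=0, in2=1, in3=0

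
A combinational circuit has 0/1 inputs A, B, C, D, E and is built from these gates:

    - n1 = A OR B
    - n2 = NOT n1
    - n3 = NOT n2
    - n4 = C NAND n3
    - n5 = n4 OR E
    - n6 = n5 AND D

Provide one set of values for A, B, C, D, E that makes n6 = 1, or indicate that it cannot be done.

n6 = n5 AND D must be 1, so both n5 = 1 and D = 1.
n5 = n4 OR E must be 1, so at least one of n4, E is 1.
Check with A=0, B=1, C=0, D=1, E=0:
n1 = A OR B = 0 OR 1 = 1
n2 = NOT n1 = NOT 1 = 0
n3 = NOT n2 = NOT 0 = 1
n4 = C NAND n3 = 0 NAND 1 = 1
n5 = n4 OR E = 1 OR 0 = 1
n6 = n5 AND D = 1 AND 1 = 1
So n6 = 1 as required.

A=0, B=1, C=0, D=1, E=0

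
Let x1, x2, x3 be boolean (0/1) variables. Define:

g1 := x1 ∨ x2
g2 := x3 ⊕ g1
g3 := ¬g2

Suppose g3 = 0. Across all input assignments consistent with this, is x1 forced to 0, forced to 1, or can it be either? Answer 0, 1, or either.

Both values of x1 occur among assignments with g3 = 0:
  x1=0: x1=0, x2=0, x3=1
  x1=1: x1=1, x2=0, x3=0

either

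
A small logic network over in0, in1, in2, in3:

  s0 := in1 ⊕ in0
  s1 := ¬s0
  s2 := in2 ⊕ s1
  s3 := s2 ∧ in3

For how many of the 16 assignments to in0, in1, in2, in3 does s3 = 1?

s3 = s2 ∧ in3 must be 1, so both s2 = 1 and in3 = 1.
s2 = in2 ⊕ s1 must be 1, so in2 and s1 differ.
Enumerating the 16 input combinations, 4 give s3 = 1 and 12 give s3 = 0.

4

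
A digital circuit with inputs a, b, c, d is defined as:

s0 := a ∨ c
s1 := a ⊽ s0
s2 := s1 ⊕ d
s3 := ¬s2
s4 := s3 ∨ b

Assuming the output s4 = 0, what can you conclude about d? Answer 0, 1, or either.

either

Both values of d occur among assignments with s4 = 0:
  d=0: a=0, b=0, c=0, d=0
  d=1: a=0, b=0, c=1, d=1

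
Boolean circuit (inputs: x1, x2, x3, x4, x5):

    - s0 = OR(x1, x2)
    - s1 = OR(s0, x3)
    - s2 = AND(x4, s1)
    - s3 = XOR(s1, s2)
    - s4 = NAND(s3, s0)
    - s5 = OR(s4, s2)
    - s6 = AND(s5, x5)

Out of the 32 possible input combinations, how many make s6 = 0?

s6 = AND(s5, x5) must be 0, so at least one of s5, x5 is 0.
Enumerating the 32 input combinations, 22 give s6 = 0 and 10 give s6 = 1.

22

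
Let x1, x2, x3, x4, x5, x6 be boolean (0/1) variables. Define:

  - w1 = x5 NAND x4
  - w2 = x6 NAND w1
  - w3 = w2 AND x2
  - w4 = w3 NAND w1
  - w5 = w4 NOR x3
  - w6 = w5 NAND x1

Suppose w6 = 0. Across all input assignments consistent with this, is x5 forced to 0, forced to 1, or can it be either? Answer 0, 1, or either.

Both values of x5 occur among assignments with w6 = 0:
  x5=0: x1=1, x2=1, x3=0, x4=0, x5=0, x6=0
  x5=1: x1=1, x2=1, x3=0, x4=0, x5=1, x6=0

either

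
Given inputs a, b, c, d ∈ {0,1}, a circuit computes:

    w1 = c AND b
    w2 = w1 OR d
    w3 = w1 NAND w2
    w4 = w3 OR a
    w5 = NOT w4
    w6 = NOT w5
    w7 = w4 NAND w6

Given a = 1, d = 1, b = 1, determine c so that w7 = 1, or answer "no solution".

With a = 1, d = 1, b = 1 fixed, none of the 2 settings of c give w7 = 1.
For example, with c=0:
w1 = c AND b = 0 AND 1 = 0
w2 = w1 OR d = 0 OR 1 = 1
w3 = w1 NAND w2 = 0 NAND 1 = 1
w4 = w3 OR a = 1 OR 1 = 1
w5 = NOT w4 = NOT 1 = 0
w6 = NOT w5 = NOT 0 = 1
w7 = w4 NAND w6 = 1 NAND 1 = 0
giving w7 = 0 ≠ 1.

no solution exists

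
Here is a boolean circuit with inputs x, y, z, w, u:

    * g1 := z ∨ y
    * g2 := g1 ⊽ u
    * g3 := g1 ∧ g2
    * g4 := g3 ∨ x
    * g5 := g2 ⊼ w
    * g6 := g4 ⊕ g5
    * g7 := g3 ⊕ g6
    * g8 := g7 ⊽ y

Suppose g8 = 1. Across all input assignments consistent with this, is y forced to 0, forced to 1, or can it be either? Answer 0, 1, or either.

g8 = g7 ⊽ y must be 1, so both g7 = 0 and y = 0.
g7 = g3 ⊕ g6 must be 0, so g3 and g6 are equal.
Every assignment with g8 = 1 has y = 0; there are 8 such assignment(s).

0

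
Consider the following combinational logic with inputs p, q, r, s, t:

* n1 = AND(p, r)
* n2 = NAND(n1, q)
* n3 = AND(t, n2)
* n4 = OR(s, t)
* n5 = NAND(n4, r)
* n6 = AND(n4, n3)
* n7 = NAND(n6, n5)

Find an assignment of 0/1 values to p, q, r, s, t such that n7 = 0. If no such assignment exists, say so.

n7 = NAND(n6, n5) must be 0, so both n6 = 1 and n5 = 1.
Check with p=0, q=1, r=0, s=1, t=1:
n1 = AND(p, r) = AND(0, 0) = 0
n2 = NAND(n1, q) = NAND(0, 1) = 1
n3 = AND(t, n2) = AND(1, 1) = 1
n4 = OR(s, t) = OR(1, 1) = 1
n5 = NAND(n4, r) = NAND(1, 0) = 1
n6 = AND(n4, n3) = AND(1, 1) = 1
n7 = NAND(n6, n5) = NAND(1, 1) = 0
So n7 = 0 as required.

p=0, q=1, r=0, s=1, t=1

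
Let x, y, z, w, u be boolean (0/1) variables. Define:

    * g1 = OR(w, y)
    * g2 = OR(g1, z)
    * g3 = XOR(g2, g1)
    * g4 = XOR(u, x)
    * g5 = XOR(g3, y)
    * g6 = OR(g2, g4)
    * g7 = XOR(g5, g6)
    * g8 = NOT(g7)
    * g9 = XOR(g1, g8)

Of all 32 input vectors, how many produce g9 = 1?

14

g9 = XOR(g1, g8) must be 1, so g1 and g8 differ.
Enumerating the 32 input combinations, 14 give g9 = 1 and 18 give g9 = 0.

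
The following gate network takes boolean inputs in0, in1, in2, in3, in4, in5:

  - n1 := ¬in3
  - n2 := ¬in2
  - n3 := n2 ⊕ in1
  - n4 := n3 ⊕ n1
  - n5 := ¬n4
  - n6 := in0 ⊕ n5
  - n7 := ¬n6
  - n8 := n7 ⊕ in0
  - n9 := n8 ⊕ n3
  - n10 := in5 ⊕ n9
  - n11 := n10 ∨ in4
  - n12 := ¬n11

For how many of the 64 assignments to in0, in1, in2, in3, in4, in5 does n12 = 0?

48

n12 = ¬n11 must be 0, so n11 = 1.
n11 = n10 ∨ in4 must be 1, so at least one of n10, in4 is 1.
Enumerating the 64 input combinations, 48 give n12 = 0 and 16 give n12 = 1.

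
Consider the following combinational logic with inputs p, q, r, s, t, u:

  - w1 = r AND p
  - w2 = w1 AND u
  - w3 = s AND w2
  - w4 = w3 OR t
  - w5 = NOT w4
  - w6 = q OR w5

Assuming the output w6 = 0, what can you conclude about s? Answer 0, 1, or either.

Both values of s occur among assignments with w6 = 0:
  s=0: p=0, q=0, r=0, s=0, t=1, u=0
  s=1: p=0, q=0, r=0, s=1, t=1, u=0

either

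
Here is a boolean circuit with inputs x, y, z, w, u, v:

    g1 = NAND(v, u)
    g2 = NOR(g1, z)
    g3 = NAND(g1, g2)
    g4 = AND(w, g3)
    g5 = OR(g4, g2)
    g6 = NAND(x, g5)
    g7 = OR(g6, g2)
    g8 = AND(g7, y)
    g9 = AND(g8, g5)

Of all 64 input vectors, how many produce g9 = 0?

g9 = AND(g8, g5) must be 0, so at least one of g8, g5 is 0.
Enumerating the 64 input combinations, 53 give g9 = 0 and 11 give g9 = 1.

53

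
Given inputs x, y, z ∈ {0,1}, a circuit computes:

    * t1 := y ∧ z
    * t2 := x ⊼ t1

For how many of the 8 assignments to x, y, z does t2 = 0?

t2 = x ⊼ t1 must be 0, so both x = 1 and t1 = 1.
t1 = y ∧ z must be 1, so both y = 1 and z = 1.
Satisfying assignments:
  x=1, y=1, z=1

1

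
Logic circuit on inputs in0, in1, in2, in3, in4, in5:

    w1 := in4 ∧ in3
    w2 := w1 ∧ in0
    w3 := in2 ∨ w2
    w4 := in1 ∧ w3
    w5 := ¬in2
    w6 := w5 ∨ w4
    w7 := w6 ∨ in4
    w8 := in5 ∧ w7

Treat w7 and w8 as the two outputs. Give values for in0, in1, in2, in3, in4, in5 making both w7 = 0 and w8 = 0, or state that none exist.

in0=1 in1=0 in2=1 in3=0 in4=0 in5=1

Check with in0=1 in1=0 in2=1 in3=0 in4=0 in5=1:
w1 = in4 ∧ in3 = 0 ∧ 0 = 0
w2 = w1 ∧ in0 = 0 ∧ 1 = 0
w3 = in2 ∨ w2 = 1 ∨ 0 = 1
w4 = in1 ∧ w3 = 0 ∧ 1 = 0
w5 = ¬in2 = ¬1 = 0
w6 = w5 ∨ w4 = 0 ∨ 0 = 0
w7 = w6 ∨ in4 = 0 ∨ 0 = 0
w8 = in5 ∧ w7 = 1 ∧ 0 = 0
So w7 = 0 and w8 = 0.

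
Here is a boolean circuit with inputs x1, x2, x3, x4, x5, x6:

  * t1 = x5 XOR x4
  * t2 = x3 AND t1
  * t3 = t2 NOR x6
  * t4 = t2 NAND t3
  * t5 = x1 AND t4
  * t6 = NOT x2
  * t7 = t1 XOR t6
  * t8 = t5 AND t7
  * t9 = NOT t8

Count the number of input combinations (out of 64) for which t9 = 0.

t9 = NOT t8 must be 0, so t8 = 1.
t8 = t5 AND t7 must be 1, so both t5 = 1 and t7 = 1.
Enumerating the 64 input combinations, 16 give t9 = 0 and 48 give t9 = 1.

16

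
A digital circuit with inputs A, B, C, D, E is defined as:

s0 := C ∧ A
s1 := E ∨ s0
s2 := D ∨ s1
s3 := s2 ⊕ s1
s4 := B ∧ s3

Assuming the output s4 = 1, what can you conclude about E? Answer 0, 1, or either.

0

s4 = B ∧ s3 must be 1, so both B = 1 and s3 = 1.
s3 = s2 ⊕ s1 must be 1, so s2 and s1 differ.
Every assignment with s4 = 1 has E = 0; there are 3 such assignment(s).
  A=0, B=1, C=0, D=1, E=0
  A=0, B=1, C=1, D=1, E=0
  A=1, B=1, C=0, D=1, E=0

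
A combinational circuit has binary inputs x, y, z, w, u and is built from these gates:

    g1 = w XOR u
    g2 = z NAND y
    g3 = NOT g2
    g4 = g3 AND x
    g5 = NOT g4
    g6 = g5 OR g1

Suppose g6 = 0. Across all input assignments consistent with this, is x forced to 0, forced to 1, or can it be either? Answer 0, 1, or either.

g6 = g5 OR g1 must be 0, so both g5 = 0 and g1 = 0.
g5 = NOT g4 must be 0, so g4 = 1.
g1 = w XOR u must be 0, so w and u are equal.
Every assignment with g6 = 0 has x = 1; there are 2 such assignment(s).
  x=1, y=1, z=1, w=0, u=0
  x=1, y=1, z=1, w=1, u=1

1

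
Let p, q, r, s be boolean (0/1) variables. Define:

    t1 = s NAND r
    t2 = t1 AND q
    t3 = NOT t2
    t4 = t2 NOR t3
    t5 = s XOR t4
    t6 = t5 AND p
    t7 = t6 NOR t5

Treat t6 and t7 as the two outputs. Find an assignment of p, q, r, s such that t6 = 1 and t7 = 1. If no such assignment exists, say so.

Across all 16 input combinations, none give both t6 = 1 and t7 = 1.

no solution exists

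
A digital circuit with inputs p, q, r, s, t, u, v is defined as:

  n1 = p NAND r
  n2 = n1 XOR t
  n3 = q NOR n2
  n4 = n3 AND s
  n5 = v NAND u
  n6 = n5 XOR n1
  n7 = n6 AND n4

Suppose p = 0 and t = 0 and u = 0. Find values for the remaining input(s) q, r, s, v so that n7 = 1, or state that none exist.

With p = 0 and t = 0 and u = 0 fixed, none of the 16 settings of q, r, s, v give n7 = 1.
For example, with q=0, r=1, s=1, v=1:
n1 = p NAND r = 0 NAND 1 = 1
n2 = n1 XOR t = 1 XOR 0 = 1
n3 = q NOR n2 = 0 NOR 1 = 0
n4 = n3 AND s = 0 AND 1 = 0
n5 = v NAND u = 1 NAND 0 = 1
n6 = n5 XOR n1 = 1 XOR 1 = 0
n7 = n6 AND n4 = 0 AND 0 = 0
giving n7 = 0 ≠ 1.

no solution exists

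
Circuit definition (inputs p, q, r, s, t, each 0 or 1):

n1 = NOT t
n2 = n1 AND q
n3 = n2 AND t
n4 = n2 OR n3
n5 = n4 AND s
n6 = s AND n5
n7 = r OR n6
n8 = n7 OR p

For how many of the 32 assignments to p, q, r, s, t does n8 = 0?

n8 = n7 OR p must be 0, so both n7 = 0 and p = 0.
n7 = r OR n6 must be 0, so both r = 0 and n6 = 0.
n6 = s AND n5 must be 0, so at least one of s, n5 is 0.
Enumerating the 32 input combinations, 7 give n8 = 0 and 25 give n8 = 1.

7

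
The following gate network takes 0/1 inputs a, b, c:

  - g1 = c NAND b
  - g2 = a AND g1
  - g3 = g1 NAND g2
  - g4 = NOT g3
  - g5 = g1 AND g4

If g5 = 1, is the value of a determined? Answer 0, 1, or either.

g5 = g1 AND g4 must be 1, so both g1 = 1 and g4 = 1.
Every assignment with g5 = 1 has a = 1; there are 3 such assignment(s).
  a=1, b=0, c=0
  a=1, b=0, c=1
  a=1, b=1, c=0

1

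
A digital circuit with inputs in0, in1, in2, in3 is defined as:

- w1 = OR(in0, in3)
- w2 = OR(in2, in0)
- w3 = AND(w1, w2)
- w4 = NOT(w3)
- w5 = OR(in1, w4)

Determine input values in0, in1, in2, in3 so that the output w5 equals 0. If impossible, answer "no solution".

Check with in0=0, in1=0, in2=1, in3=1:
w1 = OR(in0, in3) = OR(0, 1) = 1
w2 = OR(in2, in0) = OR(1, 0) = 1
w3 = AND(w1, w2) = AND(1, 1) = 1
w4 = NOT(w3) = NOT 1 = 0
w5 = OR(in1, w4) = OR(0, 0) = 0
So w5 = 0 as required.

in0=0, in1=0, in2=1, in3=1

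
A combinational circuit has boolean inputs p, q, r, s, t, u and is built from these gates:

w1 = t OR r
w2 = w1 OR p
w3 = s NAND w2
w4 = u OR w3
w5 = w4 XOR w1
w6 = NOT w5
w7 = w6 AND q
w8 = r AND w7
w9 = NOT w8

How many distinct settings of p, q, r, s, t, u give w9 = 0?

w9 = NOT w8 must be 0, so w8 = 1.
Enumerating the 64 input combinations, 12 give w9 = 0 and 52 give w9 = 1.

12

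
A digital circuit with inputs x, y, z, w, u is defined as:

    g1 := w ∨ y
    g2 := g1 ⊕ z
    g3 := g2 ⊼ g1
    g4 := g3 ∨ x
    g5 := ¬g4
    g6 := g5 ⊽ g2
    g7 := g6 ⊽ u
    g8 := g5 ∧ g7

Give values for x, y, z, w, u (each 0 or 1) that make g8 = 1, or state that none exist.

x=0 y=1 z=0 w=1 u=0

g8 = g5 ∧ g7 must be 1, so both g5 = 1 and g7 = 1.
g5 = ¬g4 must be 1, so g4 = 0.
Check with x=0 y=1 z=0 w=1 u=0:
g1 = w ∨ y = 1 ∨ 1 = 1
g2 = g1 ⊕ z = 1 ⊕ 0 = 1
g3 = g2 ⊼ g1 = 1 ⊼ 1 = 0
g4 = g3 ∨ x = 0 ∨ 0 = 0
g5 = ¬g4 = ¬0 = 1
g6 = g5 ⊽ g2 = 1 ⊽ 1 = 0
g7 = g6 ⊽ u = 0 ⊽ 0 = 1
g8 = g5 ∧ g7 = 1 ∧ 1 = 1
So g8 = 1 as required.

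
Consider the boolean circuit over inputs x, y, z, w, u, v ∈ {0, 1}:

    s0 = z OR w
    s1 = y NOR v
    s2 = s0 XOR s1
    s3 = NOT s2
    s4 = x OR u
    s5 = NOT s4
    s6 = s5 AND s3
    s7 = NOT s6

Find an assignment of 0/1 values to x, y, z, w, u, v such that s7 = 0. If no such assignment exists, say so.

s7 = NOT s6 must be 0, so s6 = 1.
s6 = s5 AND s3 must be 1, so both s5 = 1 and s3 = 1.
Check with x=0, y=1, z=0, w=0, u=0, v=0:
s0 = z OR w = 0 OR 0 = 0
s1 = y NOR v = 1 NOR 0 = 0
s2 = s0 XOR s1 = 0 XOR 0 = 0
s3 = NOT s2 = NOT 0 = 1
s4 = x OR u = 0 OR 0 = 0
s5 = NOT s4 = NOT 0 = 1
s6 = s5 AND s3 = 1 AND 1 = 1
s7 = NOT s6 = NOT 1 = 0
So s7 = 0 as required.

x=0, y=1, z=0, w=0, u=0, v=0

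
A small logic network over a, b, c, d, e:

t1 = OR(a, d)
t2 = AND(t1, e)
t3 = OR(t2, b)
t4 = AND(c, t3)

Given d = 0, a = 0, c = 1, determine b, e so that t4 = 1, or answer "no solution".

t4 = AND(c, t3) must be 1, so both c = 1 and t3 = 1.
t3 = OR(t2, b) must be 1, so at least one of t2, b is 1.
Check with d = 0, a = 0, c = 1 and b=1, e=0:
t1 = OR(a, d) = OR(0, 0) = 0
t2 = AND(t1, e) = AND(0, 0) = 0
t3 = OR(t2, b) = OR(0, 1) = 1
t4 = AND(c, t3) = AND(1, 1) = 1
So t4 = 1.

b=1, e=0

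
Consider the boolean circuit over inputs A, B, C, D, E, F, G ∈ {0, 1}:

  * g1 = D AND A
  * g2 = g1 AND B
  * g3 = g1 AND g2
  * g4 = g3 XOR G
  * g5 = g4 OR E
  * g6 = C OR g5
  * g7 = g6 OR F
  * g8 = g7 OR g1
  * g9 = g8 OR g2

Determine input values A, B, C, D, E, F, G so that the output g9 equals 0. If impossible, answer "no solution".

Check with A=0, B=1, C=0, D=1, E=0, F=0, G=0:
g1 = D AND A = 1 AND 0 = 0
g2 = g1 AND B = 0 AND 1 = 0
g3 = g1 AND g2 = 0 AND 0 = 0
g4 = g3 XOR G = 0 XOR 0 = 0
g5 = g4 OR E = 0 OR 0 = 0
g6 = C OR g5 = 0 OR 0 = 0
g7 = g6 OR F = 0 OR 0 = 0
g8 = g7 OR g1 = 0 OR 0 = 0
g9 = g8 OR g2 = 0 OR 0 = 0
So g9 = 0 as required.

A=0, B=1, C=0, D=1, E=0, F=0, G=0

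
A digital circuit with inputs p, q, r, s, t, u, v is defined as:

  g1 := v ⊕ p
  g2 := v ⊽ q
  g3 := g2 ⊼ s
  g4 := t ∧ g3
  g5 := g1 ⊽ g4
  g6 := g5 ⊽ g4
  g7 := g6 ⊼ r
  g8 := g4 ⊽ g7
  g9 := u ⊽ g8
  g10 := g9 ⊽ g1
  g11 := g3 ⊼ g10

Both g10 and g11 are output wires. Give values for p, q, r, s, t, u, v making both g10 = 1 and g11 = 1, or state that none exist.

p=0, q=0, r=0, s=1, t=1, u=1, v=0

Check with p=0, q=0, r=0, s=1, t=1, u=1, v=0:
g1 = v ⊕ p = 0 ⊕ 0 = 0
g2 = v ⊽ q = 0 ⊽ 0 = 1
g3 = g2 ⊼ s = 1 ⊼ 1 = 0
g4 = t ∧ g3 = 1 ∧ 0 = 0
g5 = g1 ⊽ g4 = 0 ⊽ 0 = 1
g6 = g5 ⊽ g4 = 1 ⊽ 0 = 0
g7 = g6 ⊼ r = 0 ⊼ 0 = 1
g8 = g4 ⊽ g7 = 0 ⊽ 1 = 0
g9 = u ⊽ g8 = 1 ⊽ 0 = 0
g10 = g9 ⊽ g1 = 0 ⊽ 0 = 1
g11 = g3 ⊼ g10 = 0 ⊼ 1 = 1
So g10 = 1 and g11 = 1.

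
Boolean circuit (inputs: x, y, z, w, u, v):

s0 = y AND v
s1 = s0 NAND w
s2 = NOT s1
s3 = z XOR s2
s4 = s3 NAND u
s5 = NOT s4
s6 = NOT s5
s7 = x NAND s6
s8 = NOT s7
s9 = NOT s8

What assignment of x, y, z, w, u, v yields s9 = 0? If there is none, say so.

x=1, y=0, z=0, w=0, u=0, v=1

Check with x=1, y=0, z=0, w=0, u=0, v=1:
s0 = y AND v = 0 AND 1 = 0
s1 = s0 NAND w = 0 NAND 0 = 1
s2 = NOT s1 = NOT 1 = 0
s3 = z XOR s2 = 0 XOR 0 = 0
s4 = s3 NAND u = 0 NAND 0 = 1
s5 = NOT s4 = NOT 1 = 0
s6 = NOT s5 = NOT 0 = 1
s7 = x NAND s6 = 1 NAND 1 = 0
s8 = NOT s7 = NOT 0 = 1
s9 = NOT s8 = NOT 1 = 0
So s9 = 0 as required.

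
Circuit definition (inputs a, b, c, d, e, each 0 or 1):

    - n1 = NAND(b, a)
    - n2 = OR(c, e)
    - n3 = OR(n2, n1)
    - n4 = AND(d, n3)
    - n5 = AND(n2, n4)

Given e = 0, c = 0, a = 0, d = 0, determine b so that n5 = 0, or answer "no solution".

n5 = AND(n2, n4) must be 0, so at least one of n2, n4 is 0.
Check with e = 0, c = 0, a = 0, d = 0 and b=0:
n1 = NAND(b, a) = NAND(0, 0) = 1
n2 = OR(c, e) = OR(0, 0) = 0
n3 = OR(n2, n1) = OR(0, 1) = 1
n4 = AND(d, n3) = AND(0, 1) = 0
n5 = AND(n2, n4) = AND(0, 0) = 0
So n5 = 0.

b=0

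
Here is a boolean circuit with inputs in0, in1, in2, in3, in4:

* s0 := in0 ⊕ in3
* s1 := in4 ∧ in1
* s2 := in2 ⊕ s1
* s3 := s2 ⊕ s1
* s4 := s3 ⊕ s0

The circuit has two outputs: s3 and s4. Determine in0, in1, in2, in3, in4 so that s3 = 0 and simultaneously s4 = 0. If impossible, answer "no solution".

in0=0, in1=0, in2=0, in3=0, in4=0

Check with in0=0, in1=0, in2=0, in3=0, in4=0:
s0 = in0 ⊕ in3 = 0 ⊕ 0 = 0
s1 = in4 ∧ in1 = 0 ∧ 0 = 0
s2 = in2 ⊕ s1 = 0 ⊕ 0 = 0
s3 = s2 ⊕ s1 = 0 ⊕ 0 = 0
s4 = s3 ⊕ s0 = 0 ⊕ 0 = 0
So s3 = 0 and s4 = 0.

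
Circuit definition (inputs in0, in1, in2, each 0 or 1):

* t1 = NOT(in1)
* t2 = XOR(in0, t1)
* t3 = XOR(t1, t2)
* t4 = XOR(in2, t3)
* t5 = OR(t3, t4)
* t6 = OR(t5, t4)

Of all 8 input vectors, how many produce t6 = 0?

t6 = OR(t5, t4) must be 0, so both t5 = 0 and t4 = 0.
Enumerating the 8 input combinations, 2 give t6 = 0 and 6 give t6 = 1.

2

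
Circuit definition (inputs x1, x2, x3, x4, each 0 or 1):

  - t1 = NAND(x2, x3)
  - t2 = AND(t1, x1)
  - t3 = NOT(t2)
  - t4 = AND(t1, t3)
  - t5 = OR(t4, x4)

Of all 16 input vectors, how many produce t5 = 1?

11

t5 = OR(t4, x4) must be 1, so at least one of t4, x4 is 1.
Enumerating the 16 input combinations, 11 give t5 = 1 and 5 give t5 = 0.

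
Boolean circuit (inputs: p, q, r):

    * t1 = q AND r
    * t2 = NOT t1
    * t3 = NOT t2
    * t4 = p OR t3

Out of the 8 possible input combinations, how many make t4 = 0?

3

t4 = p OR t3 must be 0, so both p = 0 and t3 = 0.
Satisfying assignments:
  p=0, q=0, r=0
  p=0, q=0, r=1
  p=0, q=1, r=0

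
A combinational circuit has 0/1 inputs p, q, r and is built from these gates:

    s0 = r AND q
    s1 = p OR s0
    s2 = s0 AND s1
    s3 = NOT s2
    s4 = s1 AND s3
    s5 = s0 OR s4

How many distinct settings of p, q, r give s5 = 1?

5

s5 = s0 OR s4 must be 1, so at least one of s0, s4 is 1.
Enumerating the 8 input combinations, 5 give s5 = 1 and 3 give s5 = 0.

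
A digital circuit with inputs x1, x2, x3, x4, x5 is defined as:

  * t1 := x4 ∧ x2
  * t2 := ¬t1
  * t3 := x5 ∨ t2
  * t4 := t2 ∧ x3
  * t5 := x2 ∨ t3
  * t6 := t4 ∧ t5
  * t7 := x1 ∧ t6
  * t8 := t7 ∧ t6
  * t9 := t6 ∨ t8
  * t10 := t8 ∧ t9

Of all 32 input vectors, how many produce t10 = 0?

26

t10 = t8 ∧ t9 must be 0, so at least one of t8, t9 is 0.
Enumerating the 32 input combinations, 26 give t10 = 0 and 6 give t10 = 1.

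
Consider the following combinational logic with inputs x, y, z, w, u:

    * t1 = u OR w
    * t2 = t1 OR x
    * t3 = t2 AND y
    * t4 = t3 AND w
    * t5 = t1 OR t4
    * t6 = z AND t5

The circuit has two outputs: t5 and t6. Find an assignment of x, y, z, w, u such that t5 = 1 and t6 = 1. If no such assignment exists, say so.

Check with x=1, y=1, z=1, w=0, u=1:
t1 = u OR w = 1 OR 0 = 1
t2 = t1 OR x = 1 OR 1 = 1
t3 = t2 AND y = 1 AND 1 = 1
t4 = t3 AND w = 1 AND 0 = 0
t5 = t1 OR t4 = 1 OR 0 = 1
t6 = z AND t5 = 1 AND 1 = 1
So t5 = 1 and t6 = 1.

x=1, y=1, z=1, w=0, u=1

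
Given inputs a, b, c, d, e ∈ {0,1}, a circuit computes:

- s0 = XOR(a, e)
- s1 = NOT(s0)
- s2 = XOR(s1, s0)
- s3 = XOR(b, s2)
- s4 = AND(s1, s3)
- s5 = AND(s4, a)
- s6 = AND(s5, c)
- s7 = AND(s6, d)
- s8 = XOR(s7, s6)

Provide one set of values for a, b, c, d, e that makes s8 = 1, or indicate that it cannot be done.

a=1, b=0, c=1, d=0, e=1

s8 = XOR(s7, s6) must be 1, so s7 and s6 differ.
Check with a=1, b=0, c=1, d=0, e=1:
s0 = XOR(a, e) = XOR(1, 1) = 0
s1 = NOT(s0) = NOT 0 = 1
s2 = XOR(s1, s0) = XOR(1, 0) = 1
s3 = XOR(b, s2) = XOR(0, 1) = 1
s4 = AND(s1, s3) = AND(1, 1) = 1
s5 = AND(s4, a) = AND(1, 1) = 1
s6 = AND(s5, c) = AND(1, 1) = 1
s7 = AND(s6, d) = AND(1, 0) = 0
s8 = XOR(s7, s6) = XOR(0, 1) = 1
So s8 = 1 as required.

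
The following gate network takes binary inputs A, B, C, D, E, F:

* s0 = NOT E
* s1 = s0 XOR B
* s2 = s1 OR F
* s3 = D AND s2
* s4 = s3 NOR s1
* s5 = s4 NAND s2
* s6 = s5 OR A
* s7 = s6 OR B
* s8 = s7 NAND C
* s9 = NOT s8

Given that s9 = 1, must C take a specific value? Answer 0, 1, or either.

s9 = NOT s8 must be 1, so s8 = 0.
s8 = s7 NAND C must be 0, so both s7 = 1 and C = 1.
Every assignment with s9 = 1 has C = 1; there are 31 such assignment(s).

1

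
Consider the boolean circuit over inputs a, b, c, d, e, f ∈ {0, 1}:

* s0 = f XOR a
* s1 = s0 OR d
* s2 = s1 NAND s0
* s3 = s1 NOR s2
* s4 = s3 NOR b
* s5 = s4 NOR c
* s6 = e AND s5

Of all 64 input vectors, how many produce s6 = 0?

s6 = e AND s5 must be 0, so at least one of e, s5 is 0.
Enumerating the 64 input combinations, 56 give s6 = 0 and 8 give s6 = 1.

56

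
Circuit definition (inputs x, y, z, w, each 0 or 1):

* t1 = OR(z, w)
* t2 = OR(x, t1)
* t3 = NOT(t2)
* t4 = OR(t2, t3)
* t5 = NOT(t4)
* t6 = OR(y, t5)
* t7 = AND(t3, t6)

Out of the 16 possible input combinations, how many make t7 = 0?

t7 = AND(t3, t6) must be 0, so at least one of t3, t6 is 0.
Enumerating the 16 input combinations, 15 give t7 = 0 and 1 give t7 = 1.

15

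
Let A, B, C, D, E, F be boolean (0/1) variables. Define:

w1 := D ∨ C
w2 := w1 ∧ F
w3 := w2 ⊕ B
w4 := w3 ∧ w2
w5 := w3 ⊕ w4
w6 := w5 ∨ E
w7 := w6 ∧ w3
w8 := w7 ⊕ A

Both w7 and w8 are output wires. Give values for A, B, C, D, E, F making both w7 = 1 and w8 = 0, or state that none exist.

A=1, B=1, C=0, D=0, E=1, F=1

Check with A=1, B=1, C=0, D=0, E=1, F=1:
w1 = D ∨ C = 0 ∨ 0 = 0
w2 = w1 ∧ F = 0 ∧ 1 = 0
w3 = w2 ⊕ B = 0 ⊕ 1 = 1
w4 = w3 ∧ w2 = 1 ∧ 0 = 0
w5 = w3 ⊕ w4 = 1 ⊕ 0 = 1
w6 = w5 ∨ E = 1 ∨ 1 = 1
w7 = w6 ∧ w3 = 1 ∧ 1 = 1
w8 = w7 ⊕ A = 1 ⊕ 1 = 0
So w7 = 1 and w8 = 0.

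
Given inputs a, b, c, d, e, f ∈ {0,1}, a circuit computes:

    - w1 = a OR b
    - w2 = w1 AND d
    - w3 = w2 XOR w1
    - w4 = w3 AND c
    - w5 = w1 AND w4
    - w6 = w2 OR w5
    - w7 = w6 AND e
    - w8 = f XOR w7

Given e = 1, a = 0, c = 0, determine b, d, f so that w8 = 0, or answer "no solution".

Check with e = 1, a = 0, c = 0 and b=0, d=0, f=0:
w1 = a OR b = 0 OR 0 = 0
w2 = w1 AND d = 0 AND 0 = 0
w3 = w2 XOR w1 = 0 XOR 0 = 0
w4 = w3 AND c = 0 AND 0 = 0
w5 = w1 AND w4 = 0 AND 0 = 0
w6 = w2 OR w5 = 0 OR 0 = 0
w7 = w6 AND e = 0 AND 1 = 0
w8 = f XOR w7 = 0 XOR 0 = 0
So w8 = 0.

b=0, d=0, f=0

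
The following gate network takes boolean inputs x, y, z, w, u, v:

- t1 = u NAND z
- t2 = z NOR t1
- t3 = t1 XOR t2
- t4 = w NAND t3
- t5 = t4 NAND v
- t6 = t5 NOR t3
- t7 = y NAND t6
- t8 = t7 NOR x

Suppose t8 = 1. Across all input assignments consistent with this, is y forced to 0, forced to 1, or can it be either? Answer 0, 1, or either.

t8 = t7 NOR x must be 1, so both t7 = 0 and x = 0.
t7 = y NAND t6 must be 0, so both y = 1 and t6 = 1.
Every assignment with t8 = 1 has y = 1; there are 2 such assignment(s).
  x=0, y=1, z=1, w=0, u=1, v=1
  x=0, y=1, z=1, w=1, u=1, v=1

1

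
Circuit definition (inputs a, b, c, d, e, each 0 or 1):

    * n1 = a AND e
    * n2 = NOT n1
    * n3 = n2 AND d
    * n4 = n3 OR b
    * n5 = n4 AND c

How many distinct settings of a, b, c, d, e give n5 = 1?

11

n5 = n4 AND c must be 1, so both n4 = 1 and c = 1.
n4 = n3 OR b must be 1, so at least one of n3, b is 1.
Enumerating the 32 input combinations, 11 give n5 = 1 and 21 give n5 = 0.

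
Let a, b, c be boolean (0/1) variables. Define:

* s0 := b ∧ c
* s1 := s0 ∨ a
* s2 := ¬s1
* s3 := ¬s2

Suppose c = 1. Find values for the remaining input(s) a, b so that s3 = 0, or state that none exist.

s3 = ¬s2 must be 0, so s2 = 1.
s2 = ¬s1 must be 1, so s1 = 0.
Check with c = 1 and a=0, b=0:
s0 = b ∧ c = 0 ∧ 1 = 0
s1 = s0 ∨ a = 0 ∨ 0 = 0
s2 = ¬s1 = ¬0 = 1
s3 = ¬s2 = ¬1 = 0
So s3 = 0.

a=0 b=0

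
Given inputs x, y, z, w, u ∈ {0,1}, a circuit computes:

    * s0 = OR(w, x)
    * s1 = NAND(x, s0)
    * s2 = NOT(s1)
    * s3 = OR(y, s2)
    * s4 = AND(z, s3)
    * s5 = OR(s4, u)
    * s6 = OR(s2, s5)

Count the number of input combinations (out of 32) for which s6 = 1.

26

s6 = OR(s2, s5) must be 1, so at least one of s2, s5 is 1.
Enumerating the 32 input combinations, 26 give s6 = 1 and 6 give s6 = 0.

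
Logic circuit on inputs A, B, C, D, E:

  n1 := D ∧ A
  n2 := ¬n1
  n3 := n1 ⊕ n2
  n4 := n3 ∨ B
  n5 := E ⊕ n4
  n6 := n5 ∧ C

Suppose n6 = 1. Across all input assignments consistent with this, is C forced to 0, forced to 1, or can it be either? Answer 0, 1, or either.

n6 = n5 ∧ C must be 1, so both n5 = 1 and C = 1.
n5 = E ⊕ n4 must be 1, so E and n4 differ.
Every assignment with n6 = 1 has C = 1; there are 8 such assignment(s).

1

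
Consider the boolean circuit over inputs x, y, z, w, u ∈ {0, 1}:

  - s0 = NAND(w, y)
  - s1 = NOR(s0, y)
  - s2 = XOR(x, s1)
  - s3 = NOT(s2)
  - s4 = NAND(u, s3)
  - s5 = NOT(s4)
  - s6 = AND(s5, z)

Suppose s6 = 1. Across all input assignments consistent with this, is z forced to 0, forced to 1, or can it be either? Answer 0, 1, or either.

s6 = AND(s5, z) must be 1, so both s5 = 1 and z = 1.
s5 = NOT(s4) must be 1, so s4 = 0.
Every assignment with s6 = 1 has z = 1; there are 4 such assignment(s).
  x=0, y=0, z=1, w=0, u=1
  x=0, y=0, z=1, w=1, u=1
  x=0, y=1, z=1, w=0, u=1
  x=0, y=1, z=1, w=1, u=1

1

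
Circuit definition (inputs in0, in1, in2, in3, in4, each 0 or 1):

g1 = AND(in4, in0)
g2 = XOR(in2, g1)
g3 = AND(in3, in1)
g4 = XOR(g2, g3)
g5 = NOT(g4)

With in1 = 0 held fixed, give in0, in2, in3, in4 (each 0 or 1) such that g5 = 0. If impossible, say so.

in0=1 in2=1 in3=0 in4=0

g5 = NOT(g4) must be 0, so g4 = 1.
g4 = XOR(g2, g3) must be 1, so g2 and g3 differ.
Check with in1 = 0 and in0=1, in2=1, in3=0, in4=0:
g1 = AND(in4, in0) = AND(0, 1) = 0
g2 = XOR(in2, g1) = XOR(1, 0) = 1
g3 = AND(in3, in1) = AND(0, 0) = 0
g4 = XOR(g2, g3) = XOR(1, 0) = 1
g5 = NOT(g4) = NOT 1 = 0
So g5 = 0.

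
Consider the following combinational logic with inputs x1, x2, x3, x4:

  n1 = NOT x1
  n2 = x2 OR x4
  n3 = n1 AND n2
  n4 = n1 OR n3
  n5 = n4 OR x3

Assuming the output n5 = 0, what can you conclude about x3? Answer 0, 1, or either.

n5 = n4 OR x3 must be 0, so both n4 = 0 and x3 = 0.
n4 = n1 OR n3 must be 0, so both n1 = 0 and n3 = 0.
n1 = NOT x1 must be 0, so x1 = 1.
Every assignment with n5 = 0 has x3 = 0; there are 4 such assignment(s).
  x1=1, x2=0, x3=0, x4=0
  x1=1, x2=0, x3=0, x4=1
  x1=1, x2=1, x3=0, x4=0
  x1=1, x2=1, x3=0, x4=1

0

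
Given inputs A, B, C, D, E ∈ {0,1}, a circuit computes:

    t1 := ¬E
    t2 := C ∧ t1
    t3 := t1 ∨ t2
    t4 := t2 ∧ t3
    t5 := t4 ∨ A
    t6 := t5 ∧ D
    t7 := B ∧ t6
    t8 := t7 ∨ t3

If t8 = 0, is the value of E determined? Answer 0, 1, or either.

t8 = t7 ∨ t3 must be 0, so both t7 = 0 and t3 = 0.
t7 = B ∧ t6 must be 0, so at least one of B, t6 is 0.
t3 = t1 ∨ t2 must be 0, so both t1 = 0 and t2 = 0.
Every assignment with t8 = 0 has E = 1; there are 14 such assignment(s).

1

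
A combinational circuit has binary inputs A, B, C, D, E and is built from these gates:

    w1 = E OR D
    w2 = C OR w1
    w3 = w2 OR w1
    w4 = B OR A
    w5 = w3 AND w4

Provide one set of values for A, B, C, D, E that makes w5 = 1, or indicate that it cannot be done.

w5 = w3 AND w4 must be 1, so both w3 = 1 and w4 = 1.
Check with A=0 B=1 C=1 D=1 E=1:
w1 = E OR D = 1 OR 1 = 1
w2 = C OR w1 = 1 OR 1 = 1
w3 = w2 OR w1 = 1 OR 1 = 1
w4 = B OR A = 1 OR 0 = 1
w5 = w3 AND w4 = 1 AND 1 = 1
So w5 = 1 as required.

A=0 B=1 C=1 D=1 E=1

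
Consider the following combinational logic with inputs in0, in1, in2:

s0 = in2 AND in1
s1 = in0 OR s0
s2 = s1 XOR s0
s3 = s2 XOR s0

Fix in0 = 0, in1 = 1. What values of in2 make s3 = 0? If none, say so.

in2=0

s3 = s2 XOR s0 must be 0, so s2 and s0 are equal.
Check with in0 = 0, in1 = 1 and in2=0:
s0 = in2 AND in1 = 0 AND 1 = 0
s1 = in0 OR s0 = 0 OR 0 = 0
s2 = s1 XOR s0 = 0 XOR 0 = 0
s3 = s2 XOR s0 = 0 XOR 0 = 0
So s3 = 0.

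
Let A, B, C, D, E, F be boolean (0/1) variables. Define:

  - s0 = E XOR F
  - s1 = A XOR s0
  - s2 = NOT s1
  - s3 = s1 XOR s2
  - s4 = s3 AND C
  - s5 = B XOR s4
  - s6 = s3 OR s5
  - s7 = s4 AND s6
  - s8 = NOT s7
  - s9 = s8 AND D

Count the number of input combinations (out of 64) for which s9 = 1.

16

s9 = s8 AND D must be 1, so both s8 = 1 and D = 1.
s8 = NOT s7 must be 1, so s7 = 0.
Enumerating the 64 input combinations, 16 give s9 = 1 and 48 give s9 = 0.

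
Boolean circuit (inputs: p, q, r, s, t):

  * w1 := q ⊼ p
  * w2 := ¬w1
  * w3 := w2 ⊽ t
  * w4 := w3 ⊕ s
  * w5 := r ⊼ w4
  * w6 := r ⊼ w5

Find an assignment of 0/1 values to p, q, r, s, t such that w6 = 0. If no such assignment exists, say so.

w6 = r ⊼ w5 must be 0, so both r = 1 and w5 = 1.
w5 = r ⊼ w4 must be 1, so at least one of r, w4 is 0.
Check with p=0, q=1, r=1, s=1, t=0:
w1 = q ⊼ p = 1 ⊼ 0 = 1
w2 = ¬w1 = ¬1 = 0
w3 = w2 ⊽ t = 0 ⊽ 0 = 1
w4 = w3 ⊕ s = 1 ⊕ 1 = 0
w5 = r ⊼ w4 = 1 ⊼ 0 = 1
w6 = r ⊼ w5 = 1 ⊼ 1 = 0
So w6 = 0 as required.

p=0, q=1, r=1, s=1, t=0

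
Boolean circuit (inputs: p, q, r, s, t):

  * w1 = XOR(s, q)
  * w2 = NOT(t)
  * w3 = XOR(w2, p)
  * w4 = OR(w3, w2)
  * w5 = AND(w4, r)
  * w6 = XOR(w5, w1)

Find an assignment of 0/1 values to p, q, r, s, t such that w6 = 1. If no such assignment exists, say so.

Check with p=0, q=1, r=0, s=0, t=0:
w1 = XOR(s, q) = XOR(0, 1) = 1
w2 = NOT(t) = NOT 0 = 1
w3 = XOR(w2, p) = XOR(1, 0) = 1
w4 = OR(w3, w2) = OR(1, 1) = 1
w5 = AND(w4, r) = AND(1, 0) = 0
w6 = XOR(w5, w1) = XOR(0, 1) = 1
So w6 = 1 as required.

p=0, q=1, r=0, s=0, t=0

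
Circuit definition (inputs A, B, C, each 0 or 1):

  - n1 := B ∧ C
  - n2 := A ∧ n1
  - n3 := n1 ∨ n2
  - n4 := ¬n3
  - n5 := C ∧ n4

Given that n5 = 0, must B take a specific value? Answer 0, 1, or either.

either

Both values of B occur among assignments with n5 = 0:
  B=0: A=0, B=0, C=0
  B=1: A=0, B=1, C=0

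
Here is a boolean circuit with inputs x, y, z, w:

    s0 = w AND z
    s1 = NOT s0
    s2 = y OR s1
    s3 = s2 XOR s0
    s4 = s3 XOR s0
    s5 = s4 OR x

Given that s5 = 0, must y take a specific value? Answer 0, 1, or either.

s5 = s4 OR x must be 0, so both s4 = 0 and x = 0.
Every assignment with s5 = 0 has y = 0; there are 1 such assignment(s).
  x=0, y=0, z=1, w=1

0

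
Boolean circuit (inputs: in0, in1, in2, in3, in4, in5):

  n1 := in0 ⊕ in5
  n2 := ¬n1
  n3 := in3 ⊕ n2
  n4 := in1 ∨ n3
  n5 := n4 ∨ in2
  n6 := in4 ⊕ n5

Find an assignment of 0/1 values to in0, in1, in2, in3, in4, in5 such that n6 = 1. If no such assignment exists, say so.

Check with in0=1 in1=0 in2=1 in3=1 in4=0 in5=0:
n1 = in0 ⊕ in5 = 1 ⊕ 0 = 1
n2 = ¬n1 = ¬1 = 0
n3 = in3 ⊕ n2 = 1 ⊕ 0 = 1
n4 = in1 ∨ n3 = 0 ∨ 1 = 1
n5 = n4 ∨ in2 = 1 ∨ 1 = 1
n6 = in4 ⊕ n5 = 0 ⊕ 1 = 1
So n6 = 1 as required.

in0=1 in1=0 in2=1 in3=1 in4=0 in5=0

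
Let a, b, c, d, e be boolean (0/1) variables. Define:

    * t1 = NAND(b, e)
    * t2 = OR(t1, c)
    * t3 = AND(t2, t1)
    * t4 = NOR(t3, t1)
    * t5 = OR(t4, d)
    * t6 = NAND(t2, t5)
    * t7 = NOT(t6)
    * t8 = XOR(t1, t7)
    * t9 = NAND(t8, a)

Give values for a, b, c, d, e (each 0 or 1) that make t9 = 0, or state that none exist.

Check with a=1, b=1, c=1, d=0, e=0:
t1 = NAND(b, e) = NAND(1, 0) = 1
t2 = OR(t1, c) = OR(1, 1) = 1
t3 = AND(t2, t1) = AND(1, 1) = 1
t4 = NOR(t3, t1) = NOR(1, 1) = 0
t5 = OR(t4, d) = OR(0, 0) = 0
t6 = NAND(t2, t5) = NAND(1, 0) = 1
t7 = NOT(t6) = NOT 1 = 0
t8 = XOR(t1, t7) = XOR(1, 0) = 1
t9 = NAND(t8, a) = NAND(1, 1) = 0
So t9 = 0 as required.

a=1, b=1, c=1, d=0, e=0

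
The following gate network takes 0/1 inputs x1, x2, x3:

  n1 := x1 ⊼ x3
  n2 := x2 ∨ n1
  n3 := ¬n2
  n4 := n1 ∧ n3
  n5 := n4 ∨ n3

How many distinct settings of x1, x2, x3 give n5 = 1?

n5 = n4 ∨ n3 must be 1, so at least one of n4, n3 is 1.
Satisfying assignments:
  x1=1, x2=0, x3=1

1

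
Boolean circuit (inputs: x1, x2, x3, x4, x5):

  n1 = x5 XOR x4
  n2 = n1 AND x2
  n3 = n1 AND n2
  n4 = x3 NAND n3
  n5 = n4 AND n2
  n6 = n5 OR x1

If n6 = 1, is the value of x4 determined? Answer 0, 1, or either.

Both values of x4 occur among assignments with n6 = 1:
  x4=0: x1=0, x2=1, x3=0, x4=0, x5=1
  x4=1: x1=0, x2=1, x3=0, x4=1, x5=0

either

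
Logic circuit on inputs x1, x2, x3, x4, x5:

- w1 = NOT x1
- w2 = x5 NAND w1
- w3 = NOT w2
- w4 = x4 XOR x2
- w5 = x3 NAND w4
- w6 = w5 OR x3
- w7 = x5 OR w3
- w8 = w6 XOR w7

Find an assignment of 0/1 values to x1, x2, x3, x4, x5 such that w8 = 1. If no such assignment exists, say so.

x1=1, x2=1, x3=0, x4=1, x5=0

w8 = w6 XOR w7 must be 1, so w6 and w7 differ.
Check with x1=1, x2=1, x3=0, x4=1, x5=0:
w1 = NOT x1 = NOT 1 = 0
w2 = x5 NAND w1 = 0 NAND 0 = 1
w3 = NOT w2 = NOT 1 = 0
w4 = x4 XOR x2 = 1 XOR 1 = 0
w5 = x3 NAND w4 = 0 NAND 0 = 1
w6 = w5 OR x3 = 1 OR 0 = 1
w7 = x5 OR w3 = 0 OR 0 = 0
w8 = w6 XOR w7 = 1 XOR 0 = 1
So w8 = 1 as required.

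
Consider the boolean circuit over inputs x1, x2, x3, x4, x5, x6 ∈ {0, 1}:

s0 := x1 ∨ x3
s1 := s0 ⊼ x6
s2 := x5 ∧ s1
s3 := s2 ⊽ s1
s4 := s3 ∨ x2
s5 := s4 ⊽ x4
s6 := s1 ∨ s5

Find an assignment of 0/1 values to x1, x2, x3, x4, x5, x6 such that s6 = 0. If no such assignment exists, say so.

s6 = s1 ∨ s5 must be 0, so both s1 = 0 and s5 = 0.
s1 = s0 ⊼ x6 must be 0, so both s0 = 1 and x6 = 1.
s5 = s4 ⊽ x4 must be 0, so at least one of s4, x4 is 1.
Check with x1=1, x2=0, x3=0, x4=1, x5=1, x6=1:
s0 = x1 ∨ x3 = 1 ∨ 0 = 1
s1 = s0 ⊼ x6 = 1 ⊼ 1 = 0
s2 = x5 ∧ s1 = 1 ∧ 0 = 0
s3 = s2 ⊽ s1 = 0 ⊽ 0 = 1
s4 = s3 ∨ x2 = 1 ∨ 0 = 1
s5 = s4 ⊽ x4 = 1 ⊽ 1 = 0
s6 = s1 ∨ s5 = 0 ∨ 0 = 0
So s6 = 0 as required.

x1=1, x2=0, x3=0, x4=1, x5=1, x6=1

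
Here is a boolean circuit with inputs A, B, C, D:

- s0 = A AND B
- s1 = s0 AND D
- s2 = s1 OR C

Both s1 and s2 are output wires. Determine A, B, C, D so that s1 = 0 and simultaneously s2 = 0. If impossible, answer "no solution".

Check with A=1 B=0 C=0 D=1:
s0 = A AND B = 1 AND 0 = 0
s1 = s0 AND D = 0 AND 1 = 0
s2 = s1 OR C = 0 OR 0 = 0
So s1 = 0 and s2 = 0.

A=1 B=0 C=0 D=1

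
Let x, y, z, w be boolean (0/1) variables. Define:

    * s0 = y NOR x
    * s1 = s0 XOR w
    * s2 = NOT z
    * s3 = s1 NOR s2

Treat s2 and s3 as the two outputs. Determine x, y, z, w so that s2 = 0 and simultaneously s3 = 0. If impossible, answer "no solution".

x=0, y=0, z=1, w=0

Check with x=0, y=0, z=1, w=0:
s0 = y NOR x = 0 NOR 0 = 1
s1 = s0 XOR w = 1 XOR 0 = 1
s2 = NOT z = NOT 1 = 0
s3 = s1 NOR s2 = 1 NOR 0 = 0
So s2 = 0 and s3 = 0.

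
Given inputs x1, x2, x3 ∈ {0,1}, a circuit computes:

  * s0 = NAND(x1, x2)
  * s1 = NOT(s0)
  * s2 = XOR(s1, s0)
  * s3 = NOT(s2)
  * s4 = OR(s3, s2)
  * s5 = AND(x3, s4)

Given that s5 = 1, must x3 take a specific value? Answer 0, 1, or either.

1

s5 = AND(x3, s4) must be 1, so both x3 = 1 and s4 = 1.
Every assignment with s5 = 1 has x3 = 1; there are 4 such assignment(s).
  x1=0, x2=0, x3=1
  x1=0, x2=1, x3=1
  x1=1, x2=0, x3=1
  x1=1, x2=1, x3=1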